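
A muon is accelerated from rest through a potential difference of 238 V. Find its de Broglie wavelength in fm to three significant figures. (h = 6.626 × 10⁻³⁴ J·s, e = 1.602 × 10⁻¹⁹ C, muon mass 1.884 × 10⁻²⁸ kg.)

λ = 5530 fm

KE = eV = 1.602 × 10⁻¹⁹ × 238.0 = 3.813 × 10⁻¹⁷ J.
p = √(2mKE) = √(2 × 1.884 × 10⁻²⁸ × 3.813 × 10⁻¹⁷) = 1.199 × 10⁻²² kg·m/s.
λ = h/p = 6.626 × 10⁻³⁴ / 1.199 × 10⁻²² = 5.53 × 10⁻¹² m = 5530 fm.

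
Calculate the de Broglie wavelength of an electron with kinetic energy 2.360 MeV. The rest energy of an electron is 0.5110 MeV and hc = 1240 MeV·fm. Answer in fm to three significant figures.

Total energy E = KE + m₀c² = 2.360 + 0.5110 = 2.8710 MeV.
(pc)² = E² − (m₀c²)² = (2.8710)² − (0.5110)² = 7.982 MeV², so pc = 2.825 MeV.
λ = hc/(pc) = 1240 MeV·fm / 2.825 MeV = 439 fm.

λ = 439 fm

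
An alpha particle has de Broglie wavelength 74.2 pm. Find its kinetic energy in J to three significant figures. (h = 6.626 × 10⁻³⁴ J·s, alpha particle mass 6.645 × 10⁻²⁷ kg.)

KE = 6.00 × 10⁻²¹ J

p = h/λ = 6.626 × 10⁻³⁴ / 7.420 × 10⁻¹¹ = 8.930 × 10⁻²⁴ kg·m/s.
KE = p²/(2m) = (8.930 × 10⁻²⁴)² / (2 × 6.645 × 10⁻²⁷) = 6.000 × 10⁻²¹ J = 6.00 × 10⁻²¹ J.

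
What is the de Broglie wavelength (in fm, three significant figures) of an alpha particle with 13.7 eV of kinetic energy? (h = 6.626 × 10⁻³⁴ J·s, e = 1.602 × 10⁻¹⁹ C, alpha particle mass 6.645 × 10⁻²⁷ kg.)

KE = 13.7 eV = 2.195 × 10⁻¹⁸ J.
p = √(2mKE) = √(2 × 6.645 × 10⁻²⁷ × 2.195 × 10⁻¹⁸) = 1.708 × 10⁻²² kg·m/s.
λ = h/p = 6.626 × 10⁻³⁴ / 1.708 × 10⁻²² = 3.88 × 10⁻¹² m = 3880 fm.

λ = 3880 fm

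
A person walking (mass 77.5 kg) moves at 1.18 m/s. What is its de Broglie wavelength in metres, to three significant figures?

p = mv = 77.5 × 1.18 = 9.145 × 10¹ kg·m/s.
λ = h/p = 6.626 × 10⁻³⁴ / 9.145 × 10¹ = 7.25 × 10⁻³⁶ m.

λ = 7.25 × 10⁻³⁶ m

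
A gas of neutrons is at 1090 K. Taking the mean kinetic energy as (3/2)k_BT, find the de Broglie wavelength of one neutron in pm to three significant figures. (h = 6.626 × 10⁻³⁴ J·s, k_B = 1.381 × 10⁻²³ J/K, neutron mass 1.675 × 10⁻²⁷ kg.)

λ = 76.2 pm

KE = (3/2)k_BT = 1.5 × 1.381 × 10⁻²³ × 1090 = 2.258 × 10⁻²⁰ J.
p = √(2mKE) = √(2 × 1.675 × 10⁻²⁷ × 2.258 × 10⁻²⁰) = 8.697 × 10⁻²⁴ kg·m/s.
λ = h/p = 7.62 × 10⁻¹¹ m = 76.2 pm.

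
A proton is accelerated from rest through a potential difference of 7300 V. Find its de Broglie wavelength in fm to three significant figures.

λ = 335 fm

KE = eV = 1.602 × 10⁻¹⁹ × 7300 = 1.169 × 10⁻¹⁵ J.
p = √(2mKE) = √(2 × 1.673 × 10⁻²⁷ × 1.169 × 10⁻¹⁵) = 1.978 × 10⁻²¹ kg·m/s.
λ = h/p = 6.626 × 10⁻³⁴ / 1.978 × 10⁻²¹ = 3.35 × 10⁻¹³ m = 335 fm.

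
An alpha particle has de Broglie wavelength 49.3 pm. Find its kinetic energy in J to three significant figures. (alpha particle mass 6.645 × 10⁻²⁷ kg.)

p = h/λ = 6.626 × 10⁻³⁴ / 4.930 × 10⁻¹¹ = 1.344 × 10⁻²³ kg·m/s.
KE = p²/(2m) = (1.344 × 10⁻²³)² / (2 × 6.645 × 10⁻²⁷) = 1.359 × 10⁻²⁰ J = 1.36 × 10⁻²⁰ J.

KE = 1.36 × 10⁻²⁰ J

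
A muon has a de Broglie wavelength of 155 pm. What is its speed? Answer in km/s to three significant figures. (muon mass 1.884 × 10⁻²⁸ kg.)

p = h/λ = 6.626 × 10⁻³⁴ / 1.550 × 10⁻¹⁰ = 4.275 × 10⁻²⁴ kg·m/s.
v = p/m = 4.275 × 10⁻²⁴ / 1.884 × 10⁻²⁸ = 2.27 × 10⁴ m/s = 22.7 km/s.

v = 22.7 km/s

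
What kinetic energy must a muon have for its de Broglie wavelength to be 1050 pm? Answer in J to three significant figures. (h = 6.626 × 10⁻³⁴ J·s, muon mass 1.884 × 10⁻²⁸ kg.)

p = h/λ = 6.626 × 10⁻³⁴ / 1.050 × 10⁻⁹ = 6.310 × 10⁻²⁵ kg·m/s.
KE = p²/(2m) = (6.310 × 10⁻²⁵)² / (2 × 1.884 × 10⁻²⁸) = 1.057 × 10⁻²¹ J = 1.06 × 10⁻²¹ J.

KE = 1.06 × 10⁻²¹ J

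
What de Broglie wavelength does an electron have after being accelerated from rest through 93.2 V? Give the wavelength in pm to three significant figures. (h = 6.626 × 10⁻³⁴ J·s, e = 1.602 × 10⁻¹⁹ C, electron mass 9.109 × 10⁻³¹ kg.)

λ = 127 pm

KE = eV = 1.602 × 10⁻¹⁹ × 93.20 = 1.493 × 10⁻¹⁷ J.
p = √(2mKE) = √(2 × 9.109 × 10⁻³¹ × 1.493 × 10⁻¹⁷) = 5.215 × 10⁻²⁴ kg·m/s.
λ = h/p = 6.626 × 10⁻³⁴ / 5.215 × 10⁻²⁴ = 1.27 × 10⁻¹⁰ m = 127 pm.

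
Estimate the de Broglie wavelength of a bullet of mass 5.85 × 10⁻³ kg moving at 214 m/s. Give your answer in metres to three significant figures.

p = mv = 5.85 × 10⁻³ × 214 = 1.252 kg·m/s.
λ = h/p = 6.626 × 10⁻³⁴ / 1.252 = 5.29 × 10⁻³⁴ m.

λ = 5.29 × 10⁻³⁴ m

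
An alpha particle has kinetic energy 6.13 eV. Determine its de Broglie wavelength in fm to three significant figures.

λ = 5800 fm

KE = 6.13 eV = 9.820 × 10⁻¹⁹ J.
p = √(2mKE) = √(2 × 6.645 × 10⁻²⁷ × 9.820 × 10⁻¹⁹) = 1.142 × 10⁻²² kg·m/s.
λ = h/p = 6.626 × 10⁻³⁴ / 1.142 × 10⁻²² = 5.80 × 10⁻¹² m = 5800 fm.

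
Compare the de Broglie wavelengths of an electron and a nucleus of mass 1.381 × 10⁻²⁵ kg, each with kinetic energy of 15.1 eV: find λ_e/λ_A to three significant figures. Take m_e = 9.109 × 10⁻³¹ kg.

λ_e/λ_A = 389

At fixed KE, p = √(2mKE) so λ = h/p ∝ 1/√m.
λ_e/λ_A = √(m_A/m_e) = √(1.381 × 10⁻²⁵/9.109 × 10⁻³¹) = √(1.516 × 10⁵) = 389.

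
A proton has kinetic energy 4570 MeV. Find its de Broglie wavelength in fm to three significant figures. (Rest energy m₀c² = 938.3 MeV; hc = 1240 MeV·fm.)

λ = 0.228 fm

Total energy E = KE + m₀c² = 4570 + 938.3 = 5508.3 MeV.
(pc)² = E² − (m₀c²)² = (5508.3)² − (938.3)² = 2.946 × 10⁷ MeV², so pc = 5428 MeV.
λ = hc/(pc) = 1240 MeV·fm / 5428 MeV = 0.228 fm.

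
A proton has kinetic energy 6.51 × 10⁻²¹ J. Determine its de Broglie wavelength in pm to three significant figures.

p = √(2mKE) = √(2 × 1.673 × 10⁻²⁷ × 6.510 × 10⁻²¹) = 4.667 × 10⁻²⁴ kg·m/s.
λ = h/p = 6.626 × 10⁻³⁴ / 4.667 × 10⁻²⁴ = 1.42 × 10⁻¹⁰ m = 142 pm.

λ = 142 pm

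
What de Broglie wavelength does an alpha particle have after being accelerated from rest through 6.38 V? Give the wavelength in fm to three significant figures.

λ = 4020 fm

KE = 2eV = 2 × 1.602 × 10⁻¹⁹ × 6.380 = 2.044 × 10⁻¹⁸ J.
p = √(2mKE) = √(2 × 6.645 × 10⁻²⁷ × 2.044 × 10⁻¹⁸) = 1.648 × 10⁻²² kg·m/s.
λ = h/p = 6.626 × 10⁻³⁴ / 1.648 × 10⁻²² = 4.02 × 10⁻¹² m = 4020 fm.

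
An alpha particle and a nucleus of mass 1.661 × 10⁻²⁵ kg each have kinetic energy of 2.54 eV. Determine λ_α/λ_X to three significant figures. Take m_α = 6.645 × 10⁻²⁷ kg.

λ_α/λ_X = 5.00

At fixed KE, p = √(2mKE) so λ = h/p ∝ 1/√m.
λ_α/λ_X = √(m_X/m_α) = √(1.661 × 10⁻²⁵/6.645 × 10⁻²⁷) = √(25.00) = 5.00.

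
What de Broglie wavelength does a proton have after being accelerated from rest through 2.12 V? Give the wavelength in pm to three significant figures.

λ = 19.7 pm

KE = eV = 1.602 × 10⁻¹⁹ × 2.120 = 3.396 × 10⁻¹⁹ J.
p = √(2mKE) = √(2 × 1.673 × 10⁻²⁷ × 3.396 × 10⁻¹⁹) = 3.371 × 10⁻²³ kg·m/s.
λ = h/p = 6.626 × 10⁻³⁴ / 3.371 × 10⁻²³ = 1.97 × 10⁻¹¹ m = 19.7 pm.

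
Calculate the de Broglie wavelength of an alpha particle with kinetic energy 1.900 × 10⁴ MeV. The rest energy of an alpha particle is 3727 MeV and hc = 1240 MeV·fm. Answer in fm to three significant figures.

λ = 0.0553 fm

Total energy E = KE + m₀c² = 1.900 × 10⁴ + 3727 = 22727 MeV.
(pc)² = E² − (m₀c²)² = (22727)² − (3727)² = 5.026 × 10⁸ MeV², so pc = 2.242 × 10⁴ MeV.
λ = hc/(pc) = 1240 MeV·fm / 2.242 × 10⁴ MeV = 0.0553 fm.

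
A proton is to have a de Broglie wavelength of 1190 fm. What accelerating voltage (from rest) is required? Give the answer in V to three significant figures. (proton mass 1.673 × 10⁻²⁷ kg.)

V = 578 V

p = h/λ = 6.626 × 10⁻³⁴ / 1.190 × 10⁻¹² = 5.568 × 10⁻²² kg·m/s.
KE = p²/(2m) = 9.266 × 10⁻¹⁷ J.
V = KE/e = 9.266 × 10⁻¹⁷ / (1.602 × 10⁻¹⁹) = 578 V.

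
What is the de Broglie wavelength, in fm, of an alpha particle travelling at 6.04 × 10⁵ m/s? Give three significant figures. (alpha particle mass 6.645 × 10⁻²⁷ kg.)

λ = 165 fm

p = mv = 6.645 × 10⁻²⁷ × 6.04 × 10⁵ = 4.014 × 10⁻²¹ kg·m/s.
λ = h/p = 6.626 × 10⁻³⁴ / 4.014 × 10⁻²¹ = 1.65 × 10⁻¹³ m = 165 fm.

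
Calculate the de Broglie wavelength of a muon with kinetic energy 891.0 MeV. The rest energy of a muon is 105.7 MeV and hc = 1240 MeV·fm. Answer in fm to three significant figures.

λ = 1.25 fm

Total energy E = KE + m₀c² = 891.0 + 105.7 = 996.7 MeV.
(pc)² = E² − (m₀c²)² = (996.7)² − (105.7)² = 9.822 × 10⁵ MeV², so pc = 991.1 MeV.
λ = hc/(pc) = 1240 MeV·fm / 991.1 MeV = 1.25 fm.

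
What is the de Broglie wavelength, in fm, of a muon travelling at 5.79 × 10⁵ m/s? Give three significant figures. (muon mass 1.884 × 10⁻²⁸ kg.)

p = mv = 1.884 × 10⁻²⁸ × 5.79 × 10⁵ = 1.091 × 10⁻²² kg·m/s.
λ = h/p = 6.626 × 10⁻³⁴ / 1.091 × 10⁻²² = 6.07 × 10⁻¹² m = 6070 fm.

λ = 6070 fm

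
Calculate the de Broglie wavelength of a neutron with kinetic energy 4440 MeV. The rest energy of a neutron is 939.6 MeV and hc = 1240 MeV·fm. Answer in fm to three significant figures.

Total energy E = KE + m₀c² = 4440 + 939.6 = 5379.6 MeV.
(pc)² = E² − (m₀c²)² = (5379.6)² − (939.6)² = 2.806 × 10⁷ MeV², so pc = 5297 MeV.
λ = hc/(pc) = 1240 MeV·fm / 5297 MeV = 0.234 fm.

λ = 0.234 fm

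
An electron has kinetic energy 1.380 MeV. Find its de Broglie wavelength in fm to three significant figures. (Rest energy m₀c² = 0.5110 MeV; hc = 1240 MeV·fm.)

λ = 681 fm

Total energy E = KE + m₀c² = 1.380 + 0.5110 = 1.8910 MeV.
(pc)² = E² − (m₀c²)² = (1.8910)² − (0.5110)² = 3.315 MeV², so pc = 1.821 MeV.
λ = hc/(pc) = 1240 MeV·fm / 1.821 MeV = 681 fm.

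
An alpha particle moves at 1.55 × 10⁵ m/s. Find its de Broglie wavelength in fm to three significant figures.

p = mv = 6.645 × 10⁻²⁷ × 1.55 × 10⁵ = 1.030 × 10⁻²¹ kg·m/s.
λ = h/p = 6.626 × 10⁻³⁴ / 1.030 × 10⁻²¹ = 6.43 × 10⁻¹³ m = 643 fm.

λ = 643 fm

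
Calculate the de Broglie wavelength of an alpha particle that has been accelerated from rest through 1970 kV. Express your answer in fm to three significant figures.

KE = 2eV = 2 × 1.602 × 10⁻¹⁹ × 1.970 × 10⁶ = 6.312 × 10⁻¹³ J.
p = √(2mKE) = √(2 × 6.645 × 10⁻²⁷ × 6.312 × 10⁻¹³) = 9.159 × 10⁻²⁰ kg·m/s.
λ = h/p = 6.626 × 10⁻³⁴ / 9.159 × 10⁻²⁰ = 7.23 × 10⁻¹⁵ m = 7.23 fm.

λ = 7.23 fm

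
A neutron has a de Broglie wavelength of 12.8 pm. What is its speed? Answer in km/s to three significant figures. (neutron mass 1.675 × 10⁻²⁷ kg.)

v = 30.9 km/s

p = h/λ = 6.626 × 10⁻³⁴ / 1.280 × 10⁻¹¹ = 5.177 × 10⁻²³ kg·m/s.
v = p/m = 5.177 × 10⁻²³ / 1.675 × 10⁻²⁷ = 3.09 × 10⁴ m/s = 30.9 km/s.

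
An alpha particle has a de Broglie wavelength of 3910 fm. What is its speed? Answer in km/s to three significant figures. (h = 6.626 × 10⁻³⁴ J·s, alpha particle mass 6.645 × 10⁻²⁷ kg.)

p = h/λ = 6.626 × 10⁻³⁴ / 3.910 × 10⁻¹² = 1.695 × 10⁻²² kg·m/s.
v = p/m = 1.695 × 10⁻²² / 6.645 × 10⁻²⁷ = 2.55 × 10⁴ m/s = 25.5 km/s.

v = 25.5 km/s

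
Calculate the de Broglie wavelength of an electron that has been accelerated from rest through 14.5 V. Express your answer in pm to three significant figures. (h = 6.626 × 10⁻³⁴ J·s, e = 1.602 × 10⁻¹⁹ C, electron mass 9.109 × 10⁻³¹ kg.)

λ = 322 pm

KE = eV = 1.602 × 10⁻¹⁹ × 14.50 = 2.323 × 10⁻¹⁸ J.
p = √(2mKE) = √(2 × 9.109 × 10⁻³¹ × 2.323 × 10⁻¹⁸) = 2.057 × 10⁻²⁴ kg·m/s.
λ = h/p = 6.626 × 10⁻³⁴ / 2.057 × 10⁻²⁴ = 3.22 × 10⁻¹⁰ m = 322 pm.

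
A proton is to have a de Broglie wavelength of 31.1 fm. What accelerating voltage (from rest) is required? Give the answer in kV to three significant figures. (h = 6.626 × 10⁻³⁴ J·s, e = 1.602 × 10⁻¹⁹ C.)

V = 847 kV

p = h/λ = 6.626 × 10⁻³⁴ / 3.110 × 10⁻¹⁴ = 2.131 × 10⁻²⁰ kg·m/s.
KE = p²/(2m) = 1.357 × 10⁻¹³ J.
V = KE/e = 1.357 × 10⁻¹³ / (1.602 × 10⁻¹⁹) = 847 kV.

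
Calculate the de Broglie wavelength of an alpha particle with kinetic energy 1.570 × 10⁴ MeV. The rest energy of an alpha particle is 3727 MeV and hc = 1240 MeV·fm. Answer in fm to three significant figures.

λ = 0.0650 fm

Total energy E = KE + m₀c² = 1.570 × 10⁴ + 3727 = 19427 MeV.
(pc)² = E² − (m₀c²)² = (19427)² − (3727)² = 3.635 × 10⁸ MeV², so pc = 1.907 × 10⁴ MeV.
λ = hc/(pc) = 1240 MeV·fm / 1.907 × 10⁴ MeV = 0.0650 fm.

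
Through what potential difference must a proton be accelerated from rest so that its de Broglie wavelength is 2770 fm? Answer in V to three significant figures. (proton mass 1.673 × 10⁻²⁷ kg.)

V = 107 V

p = h/λ = 6.626 × 10⁻³⁴ / 2.770 × 10⁻¹² = 2.392 × 10⁻²² kg·m/s.
KE = p²/(2m) = 1.710 × 10⁻¹⁷ J.
V = KE/e = 1.710 × 10⁻¹⁷ / (1.602 × 10⁻¹⁹) = 107 V.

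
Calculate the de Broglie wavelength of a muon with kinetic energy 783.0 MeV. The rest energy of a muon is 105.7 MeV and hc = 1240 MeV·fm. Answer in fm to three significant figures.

λ = 1.41 fm

Total energy E = KE + m₀c² = 783.0 + 105.7 = 888.7 MeV.
(pc)² = E² − (m₀c²)² = (888.7)² − (105.7)² = 7.786 × 10⁵ MeV², so pc = 882.4 MeV.
λ = hc/(pc) = 1240 MeV·fm / 882.4 MeV = 1.41 fm.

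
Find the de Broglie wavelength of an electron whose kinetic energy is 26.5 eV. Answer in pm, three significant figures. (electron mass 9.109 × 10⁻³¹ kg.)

λ = 238 pm

KE = 26.5 eV = 4.245 × 10⁻¹⁸ J.
p = √(2mKE) = √(2 × 9.109 × 10⁻³¹ × 4.245 × 10⁻¹⁸) = 2.781 × 10⁻²⁴ kg·m/s.
λ = h/p = 6.626 × 10⁻³⁴ / 2.781 × 10⁻²⁴ = 2.38 × 10⁻¹⁰ m = 238 pm.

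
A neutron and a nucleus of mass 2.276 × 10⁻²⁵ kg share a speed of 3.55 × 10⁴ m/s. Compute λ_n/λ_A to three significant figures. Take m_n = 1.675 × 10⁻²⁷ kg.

At fixed v, p = mv so λ = h/(mv) ∝ 1/m.
λ_n/λ_A = m_A/m_n = 2.276 × 10⁻²⁵/1.675 × 10⁻²⁷ = 136.

λ_n/λ_A = 136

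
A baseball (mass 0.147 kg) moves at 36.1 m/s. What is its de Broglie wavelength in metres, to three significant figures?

λ = 1.25 × 10⁻³⁴ m

p = mv = 0.147 × 36.1 = 5.307 kg·m/s.
λ = h/p = 6.626 × 10⁻³⁴ / 5.307 = 1.25 × 10⁻³⁴ m.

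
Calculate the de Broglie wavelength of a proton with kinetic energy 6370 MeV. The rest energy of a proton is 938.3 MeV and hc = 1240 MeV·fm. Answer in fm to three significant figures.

λ = 0.171 fm

Total energy E = KE + m₀c² = 6370 + 938.3 = 7308.3 MeV.
(pc)² = E² − (m₀c²)² = (7308.3)² − (938.3)² = 5.253 × 10⁷ MeV², so pc = 7248 MeV.
λ = hc/(pc) = 1240 MeV·fm / 7248 MeV = 0.171 fm.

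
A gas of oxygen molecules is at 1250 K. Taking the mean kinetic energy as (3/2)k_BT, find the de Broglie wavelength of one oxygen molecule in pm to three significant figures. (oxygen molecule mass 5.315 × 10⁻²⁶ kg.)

λ = 12.6 pm

KE = (3/2)k_BT = 1.5 × 1.381 × 10⁻²³ × 1250 = 2.589 × 10⁻²⁰ J.
p = √(2mKE) = √(2 × 5.315 × 10⁻²⁶ × 2.589 × 10⁻²⁰) = 5.246 × 10⁻²³ kg·m/s.
λ = h/p = 1.26 × 10⁻¹¹ m = 12.6 pm.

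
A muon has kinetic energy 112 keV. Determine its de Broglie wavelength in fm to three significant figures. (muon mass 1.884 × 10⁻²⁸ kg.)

λ = 255 fm

KE = 112 keV = 1.794 × 10⁻¹⁴ J.
p = √(2mKE) = √(2 × 1.884 × 10⁻²⁸ × 1.794 × 10⁻¹⁴) = 2.600 × 10⁻²¹ kg·m/s.
λ = h/p = 6.626 × 10⁻³⁴ / 2.600 × 10⁻²¹ = 2.55 × 10⁻¹³ m = 255 fm.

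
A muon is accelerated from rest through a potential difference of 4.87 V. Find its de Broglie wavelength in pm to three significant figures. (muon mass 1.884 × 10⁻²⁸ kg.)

KE = eV = 1.602 × 10⁻¹⁹ × 4.870 = 7.802 × 10⁻¹⁹ J.
p = √(2mKE) = √(2 × 1.884 × 10⁻²⁸ × 7.802 × 10⁻¹⁹) = 1.715 × 10⁻²³ kg·m/s.
λ = h/p = 6.626 × 10⁻³⁴ / 1.715 × 10⁻²³ = 3.86 × 10⁻¹¹ m = 38.6 pm.

λ = 38.6 pm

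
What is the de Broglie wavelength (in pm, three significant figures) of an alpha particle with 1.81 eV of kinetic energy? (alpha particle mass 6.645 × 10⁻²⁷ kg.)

KE = 1.81 eV = 2.900 × 10⁻¹⁹ J.
p = √(2mKE) = √(2 × 6.645 × 10⁻²⁷ × 2.900 × 10⁻¹⁹) = 6.208 × 10⁻²³ kg·m/s.
λ = h/p = 6.626 × 10⁻³⁴ / 6.208 × 10⁻²³ = 1.07 × 10⁻¹¹ m = 10.7 pm.

λ = 10.7 pm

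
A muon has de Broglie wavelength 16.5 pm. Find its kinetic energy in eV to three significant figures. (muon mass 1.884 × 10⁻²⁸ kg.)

p = h/λ = 6.626 × 10⁻³⁴ / 1.650 × 10⁻¹¹ = 4.016 × 10⁻²³ kg·m/s.
KE = p²/(2m) = (4.016 × 10⁻²³)² / (2 × 1.884 × 10⁻²⁸) = 4.280 × 10⁻¹⁸ J = 26.7 eV.

KE = 26.7 eV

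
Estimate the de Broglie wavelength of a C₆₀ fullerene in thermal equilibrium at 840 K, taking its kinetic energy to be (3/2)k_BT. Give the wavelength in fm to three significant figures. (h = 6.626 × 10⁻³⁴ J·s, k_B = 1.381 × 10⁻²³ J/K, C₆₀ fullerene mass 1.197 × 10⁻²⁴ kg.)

KE = (3/2)k_BT = 1.5 × 1.381 × 10⁻²³ × 840 = 1.740 × 10⁻²⁰ J.
p = √(2mKE) = √(2 × 1.197 × 10⁻²⁴ × 1.740 × 10⁻²⁰) = 2.041 × 10⁻²² kg·m/s.
λ = h/p = 3.25 × 10⁻¹² m = 3250 fm.

λ = 3250 fm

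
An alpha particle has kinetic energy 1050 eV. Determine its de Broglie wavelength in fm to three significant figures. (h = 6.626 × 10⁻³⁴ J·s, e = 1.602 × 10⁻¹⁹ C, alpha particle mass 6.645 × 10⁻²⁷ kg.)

KE = 1050 eV = 1.682 × 10⁻¹⁶ J.
p = √(2mKE) = √(2 × 6.645 × 10⁻²⁷ × 1.682 × 10⁻¹⁶) = 1.495 × 10⁻²¹ kg·m/s.
λ = h/p = 6.626 × 10⁻³⁴ / 1.495 × 10⁻²¹ = 4.43 × 10⁻¹³ m = 443 fm.

λ = 443 fm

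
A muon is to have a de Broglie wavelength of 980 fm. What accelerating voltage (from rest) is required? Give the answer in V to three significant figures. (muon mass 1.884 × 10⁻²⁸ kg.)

V = 7570 V

p = h/λ = 6.626 × 10⁻³⁴ / 9.800 × 10⁻¹³ = 6.761 × 10⁻²² kg·m/s.
KE = p²/(2m) = 1.213 × 10⁻¹⁵ J.
V = KE/e = 1.213 × 10⁻¹⁵ / (1.602 × 10⁻¹⁹) = 7570 V.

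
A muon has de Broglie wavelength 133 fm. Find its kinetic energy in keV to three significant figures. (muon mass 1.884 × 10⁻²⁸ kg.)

p = h/λ = 6.626 × 10⁻³⁴ / 1.330 × 10⁻¹³ = 4.982 × 10⁻²¹ kg·m/s.
KE = p²/(2m) = (4.982 × 10⁻²¹)² / (2 × 1.884 × 10⁻²⁸) = 6.587 × 10⁻¹⁴ J = 411 keV.

KE = 411 keV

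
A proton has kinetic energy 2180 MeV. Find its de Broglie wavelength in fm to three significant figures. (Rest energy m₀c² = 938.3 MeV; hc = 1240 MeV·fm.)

Total energy E = KE + m₀c² = 2180 + 938.3 = 3118.3 MeV.
(pc)² = E² − (m₀c²)² = (3118.3)² − (938.3)² = 8.843 × 10⁶ MeV², so pc = 2974 MeV.
λ = hc/(pc) = 1240 MeV·fm / 2974 MeV = 0.417 fm.

λ = 0.417 fm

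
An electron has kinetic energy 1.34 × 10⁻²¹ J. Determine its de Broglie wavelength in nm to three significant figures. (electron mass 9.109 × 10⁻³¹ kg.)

p = √(2mKE) = √(2 × 9.109 × 10⁻³¹ × 1.340 × 10⁻²¹) = 4.941 × 10⁻²⁶ kg·m/s.
λ = h/p = 6.626 × 10⁻³⁴ / 4.941 × 10⁻²⁶ = 1.34 × 10⁻⁸ m = 13.4 nm.

λ = 13.4 nm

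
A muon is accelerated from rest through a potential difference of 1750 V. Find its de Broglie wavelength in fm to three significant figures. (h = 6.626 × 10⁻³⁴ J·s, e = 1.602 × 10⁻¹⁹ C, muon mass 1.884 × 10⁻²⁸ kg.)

λ = 2040 fm

KE = eV = 1.602 × 10⁻¹⁹ × 1750 = 2.804 × 10⁻¹⁶ J.
p = √(2mKE) = √(2 × 1.884 × 10⁻²⁸ × 2.804 × 10⁻¹⁶) = 3.250 × 10⁻²² kg·m/s.
λ = h/p = 6.626 × 10⁻³⁴ / 3.250 × 10⁻²² = 2.04 × 10⁻¹² m = 2040 fm.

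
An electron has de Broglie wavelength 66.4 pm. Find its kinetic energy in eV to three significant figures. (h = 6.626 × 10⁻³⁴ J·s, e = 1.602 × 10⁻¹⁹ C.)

p = h/λ = 6.626 × 10⁻³⁴ / 6.640 × 10⁻¹¹ = 9.979 × 10⁻²⁴ kg·m/s.
KE = p²/(2m) = (9.979 × 10⁻²⁴)² / (2 × 9.109 × 10⁻³¹) = 5.466 × 10⁻¹⁷ J = 341 eV.

KE = 341 eV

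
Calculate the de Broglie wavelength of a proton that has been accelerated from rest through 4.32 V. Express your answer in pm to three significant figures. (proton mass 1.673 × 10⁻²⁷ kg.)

KE = eV = 1.602 × 10⁻¹⁹ × 4.320 = 6.921 × 10⁻¹⁹ J.
p = √(2mKE) = √(2 × 1.673 × 10⁻²⁷ × 6.921 × 10⁻¹⁹) = 4.812 × 10⁻²³ kg·m/s.
λ = h/p = 6.626 × 10⁻³⁴ / 4.812 × 10⁻²³ = 1.38 × 10⁻¹¹ m = 13.8 pm.

λ = 13.8 pm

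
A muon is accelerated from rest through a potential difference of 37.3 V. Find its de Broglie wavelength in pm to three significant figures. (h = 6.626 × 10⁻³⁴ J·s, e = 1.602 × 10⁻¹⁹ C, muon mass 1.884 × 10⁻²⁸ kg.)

KE = eV = 1.602 × 10⁻¹⁹ × 37.30 = 5.975 × 10⁻¹⁸ J.
p = √(2mKE) = √(2 × 1.884 × 10⁻²⁸ × 5.975 × 10⁻¹⁸) = 4.745 × 10⁻²³ kg·m/s.
λ = h/p = 6.626 × 10⁻³⁴ / 4.745 × 10⁻²³ = 1.40 × 10⁻¹¹ m = 14.0 pm.

λ = 14.0 pm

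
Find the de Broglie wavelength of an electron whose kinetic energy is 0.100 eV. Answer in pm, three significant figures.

KE = 0.100 eV = 1.602 × 10⁻²⁰ J.
p = √(2mKE) = √(2 × 9.109 × 10⁻³¹ × 1.602 × 10⁻²⁰) = 1.708 × 10⁻²⁵ kg·m/s.
λ = h/p = 6.626 × 10⁻³⁴ / 1.708 × 10⁻²⁵ = 3.88 × 10⁻⁹ m = 3880 pm.

λ = 3880 pm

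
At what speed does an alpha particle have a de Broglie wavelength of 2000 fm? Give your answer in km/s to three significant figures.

v = 49.9 km/s

p = h/λ = 6.626 × 10⁻³⁴ / 2.000 × 10⁻¹² = 3.313 × 10⁻²² kg·m/s.
v = p/m = 3.313 × 10⁻²² / 6.645 × 10⁻²⁷ = 4.99 × 10⁴ m/s = 49.9 km/s.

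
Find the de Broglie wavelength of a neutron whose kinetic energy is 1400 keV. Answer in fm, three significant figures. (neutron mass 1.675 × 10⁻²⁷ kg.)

λ = 24.2 fm

KE = 1400 keV = 2.243 × 10⁻¹³ J.
p = √(2mKE) = √(2 × 1.675 × 10⁻²⁷ × 2.243 × 10⁻¹³) = 2.741 × 10⁻²⁰ kg·m/s.
λ = h/p = 6.626 × 10⁻³⁴ / 2.741 × 10⁻²⁰ = 2.42 × 10⁻¹⁴ m = 24.2 fm.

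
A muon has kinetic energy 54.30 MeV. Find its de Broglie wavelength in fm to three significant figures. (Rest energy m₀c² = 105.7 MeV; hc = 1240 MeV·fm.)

λ = 10.3 fm

Total energy E = KE + m₀c² = 54.30 + 105.7 = 160.00 MeV.
(pc)² = E² − (m₀c²)² = (160.00)² − (105.7)² = 1.443 × 10⁴ MeV², so pc = 120.1 MeV.
λ = hc/(pc) = 1240 MeV·fm / 120.1 MeV = 10.3 fm.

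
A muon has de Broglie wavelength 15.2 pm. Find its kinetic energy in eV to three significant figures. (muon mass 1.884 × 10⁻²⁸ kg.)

p = h/λ = 6.626 × 10⁻³⁴ / 1.520 × 10⁻¹¹ = 4.359 × 10⁻²³ kg·m/s.
KE = p²/(2m) = (4.359 × 10⁻²³)² / (2 × 1.884 × 10⁻²⁸) = 5.043 × 10⁻¹⁸ J = 31.5 eV.

KE = 31.5 eV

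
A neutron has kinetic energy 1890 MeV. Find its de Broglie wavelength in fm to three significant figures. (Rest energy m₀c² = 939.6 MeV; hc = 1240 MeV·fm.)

λ = 0.465 fm

Total energy E = KE + m₀c² = 1890 + 939.6 = 2829.6 MeV.
(pc)² = E² − (m₀c²)² = (2829.6)² − (939.6)² = 7.124 × 10⁶ MeV², so pc = 2669 MeV.
λ = hc/(pc) = 1240 MeV·fm / 2669 MeV = 0.465 fm.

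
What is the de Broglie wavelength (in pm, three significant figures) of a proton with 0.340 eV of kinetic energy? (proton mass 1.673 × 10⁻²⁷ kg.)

λ = 49.1 pm

KE = 0.340 eV = 5.447 × 10⁻²⁰ J.
p = √(2mKE) = √(2 × 1.673 × 10⁻²⁷ × 5.447 × 10⁻²⁰) = 1.350 × 10⁻²³ kg·m/s.
λ = h/p = 6.626 × 10⁻³⁴ / 1.350 × 10⁻²³ = 4.91 × 10⁻¹¹ m = 49.1 pm.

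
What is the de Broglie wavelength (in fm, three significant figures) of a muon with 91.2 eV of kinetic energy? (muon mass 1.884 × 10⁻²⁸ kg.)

KE = 91.2 eV = 1.461 × 10⁻¹⁷ J.
p = √(2mKE) = √(2 × 1.884 × 10⁻²⁸ × 1.461 × 10⁻¹⁷) = 7.420 × 10⁻²³ kg·m/s.
λ = h/p = 6.626 × 10⁻³⁴ / 7.420 × 10⁻²³ = 8.93 × 10⁻¹² m = 8930 fm.

λ = 8930 fm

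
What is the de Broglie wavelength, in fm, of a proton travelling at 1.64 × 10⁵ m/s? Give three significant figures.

λ = 2410 fm

p = mv = 1.673 × 10⁻²⁷ × 1.64 × 10⁵ = 2.744 × 10⁻²² kg·m/s.
λ = h/p = 6.626 × 10⁻³⁴ / 2.744 × 10⁻²² = 2.41 × 10⁻¹² m = 2410 fm.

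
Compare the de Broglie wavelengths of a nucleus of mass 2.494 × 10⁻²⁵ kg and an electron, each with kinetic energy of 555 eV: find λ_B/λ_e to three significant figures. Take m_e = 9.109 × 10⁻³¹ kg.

At fixed KE, p = √(2mKE) so λ = h/p ∝ 1/√m.
λ_B/λ_e = √(m_e/m_B) = √(9.109 × 10⁻³¹/2.494 × 10⁻²⁵) = √(3.652 × 10⁻⁶) = 1.91 × 10⁻³.

λ_B/λ_e = 1.91 × 10⁻³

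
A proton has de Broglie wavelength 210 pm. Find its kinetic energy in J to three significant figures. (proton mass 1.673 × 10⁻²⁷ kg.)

p = h/λ = 6.626 × 10⁻³⁴ / 2.100 × 10⁻¹⁰ = 3.155 × 10⁻²⁴ kg·m/s.
KE = p²/(2m) = (3.155 × 10⁻²⁴)² / (2 × 1.673 × 10⁻²⁷) = 2.975 × 10⁻²¹ J = 2.98 × 10⁻²¹ J.

KE = 2.98 × 10⁻²¹ J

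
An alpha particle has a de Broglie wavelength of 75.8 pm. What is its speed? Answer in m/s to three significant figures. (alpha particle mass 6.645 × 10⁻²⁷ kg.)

v = 1320 m/s

p = h/λ = 6.626 × 10⁻³⁴ / 7.580 × 10⁻¹¹ = 8.741 × 10⁻²⁴ kg·m/s.
v = p/m = 8.741 × 10⁻²⁴ / 6.645 × 10⁻²⁷ = 1.32 × 10³ m/s = 1320 m/s.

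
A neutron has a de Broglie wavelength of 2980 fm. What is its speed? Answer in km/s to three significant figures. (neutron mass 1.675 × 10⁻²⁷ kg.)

p = h/λ = 6.626 × 10⁻³⁴ / 2.980 × 10⁻¹² = 2.223 × 10⁻²² kg·m/s.
v = p/m = 2.223 × 10⁻²² / 1.675 × 10⁻²⁷ = 1.33 × 10⁵ m/s = 133 km/s.

v = 133 km/s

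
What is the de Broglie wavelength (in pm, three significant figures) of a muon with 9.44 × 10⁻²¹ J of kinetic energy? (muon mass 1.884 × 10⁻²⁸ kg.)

p = √(2mKE) = √(2 × 1.884 × 10⁻²⁸ × 9.440 × 10⁻²¹) = 1.886 × 10⁻²⁴ kg·m/s.
λ = h/p = 6.626 × 10⁻³⁴ / 1.886 × 10⁻²⁴ = 3.51 × 10⁻¹⁰ m = 351 pm.

λ = 351 pm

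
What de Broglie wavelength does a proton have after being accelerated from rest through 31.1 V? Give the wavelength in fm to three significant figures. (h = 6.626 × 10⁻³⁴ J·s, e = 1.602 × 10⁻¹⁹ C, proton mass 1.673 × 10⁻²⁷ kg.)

KE = eV = 1.602 × 10⁻¹⁹ × 31.10 = 4.982 × 10⁻¹⁸ J.
p = √(2mKE) = √(2 × 1.673 × 10⁻²⁷ × 4.982 × 10⁻¹⁸) = 1.291 × 10⁻²² kg·m/s.
λ = h/p = 6.626 × 10⁻³⁴ / 1.291 × 10⁻²² = 5.13 × 10⁻¹² m = 5130 fm.

λ = 5130 fm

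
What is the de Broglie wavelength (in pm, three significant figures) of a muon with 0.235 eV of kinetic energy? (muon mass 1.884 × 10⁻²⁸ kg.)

λ = 176 pm

KE = 0.235 eV = 3.765 × 10⁻²⁰ J.
p = √(2mKE) = √(2 × 1.884 × 10⁻²⁸ × 3.765 × 10⁻²⁰) = 3.766 × 10⁻²⁴ kg·m/s.
λ = h/p = 6.626 × 10⁻³⁴ / 3.766 × 10⁻²⁴ = 1.76 × 10⁻¹⁰ m = 176 pm.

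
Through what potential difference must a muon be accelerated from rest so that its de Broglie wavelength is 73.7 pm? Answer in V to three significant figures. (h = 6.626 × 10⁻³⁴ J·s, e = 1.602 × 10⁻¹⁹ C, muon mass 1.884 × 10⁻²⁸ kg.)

V = 1.34 V

p = h/λ = 6.626 × 10⁻³⁴ / 7.370 × 10⁻¹¹ = 8.991 × 10⁻²⁴ kg·m/s.
KE = p²/(2m) = 2.145 × 10⁻¹⁹ J.
V = KE/e = 2.145 × 10⁻¹⁹ / (1.602 × 10⁻¹⁹) = 1.34 V.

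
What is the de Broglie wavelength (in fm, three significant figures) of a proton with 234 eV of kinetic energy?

λ = 1870 fm

KE = 234 eV = 3.749 × 10⁻¹⁷ J.
p = √(2mKE) = √(2 × 1.673 × 10⁻²⁷ × 3.749 × 10⁻¹⁷) = 3.542 × 10⁻²² kg·m/s.
λ = h/p = 6.626 × 10⁻³⁴ / 3.542 × 10⁻²² = 1.87 × 10⁻¹² m = 1870 fm.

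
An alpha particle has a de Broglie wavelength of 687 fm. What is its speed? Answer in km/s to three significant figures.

v = 145 km/s

p = h/λ = 6.626 × 10⁻³⁴ / 6.870 × 10⁻¹³ = 9.645 × 10⁻²² kg·m/s.
v = p/m = 9.645 × 10⁻²² / 6.645 × 10⁻²⁷ = 1.45 × 10⁵ m/s = 145 km/s.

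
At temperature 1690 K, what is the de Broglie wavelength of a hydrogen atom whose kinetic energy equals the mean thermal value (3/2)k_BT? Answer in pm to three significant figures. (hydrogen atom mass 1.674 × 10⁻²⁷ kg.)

KE = (3/2)k_BT = 1.5 × 1.381 × 10⁻²³ × 1690 = 3.501 × 10⁻²⁰ J.
p = √(2mKE) = √(2 × 1.674 × 10⁻²⁷ × 3.501 × 10⁻²⁰) = 1.083 × 10⁻²³ kg·m/s.
λ = h/p = 6.12 × 10⁻¹¹ m = 61.2 pm.

λ = 61.2 pm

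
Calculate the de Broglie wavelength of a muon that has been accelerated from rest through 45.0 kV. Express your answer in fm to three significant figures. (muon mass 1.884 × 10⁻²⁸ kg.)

KE = eV = 1.602 × 10⁻¹⁹ × 4.500 × 10⁴ = 7.209 × 10⁻¹⁵ J.
p = √(2mKE) = √(2 × 1.884 × 10⁻²⁸ × 7.209 × 10⁻¹⁵) = 1.648 × 10⁻²¹ kg·m/s.
λ = h/p = 6.626 × 10⁻³⁴ / 1.648 × 10⁻²¹ = 4.02 × 10⁻¹³ m = 402 fm.

λ = 402 fm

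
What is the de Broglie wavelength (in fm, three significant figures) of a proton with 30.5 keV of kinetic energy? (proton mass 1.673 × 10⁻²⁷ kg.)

KE = 30.5 keV = 4.886 × 10⁻¹⁵ J.
p = √(2mKE) = √(2 × 1.673 × 10⁻²⁷ × 4.886 × 10⁻¹⁵) = 4.043 × 10⁻²¹ kg·m/s.
λ = h/p = 6.626 × 10⁻³⁴ / 4.043 × 10⁻²¹ = 1.64 × 10⁻¹³ m = 164 fm.

λ = 164 fm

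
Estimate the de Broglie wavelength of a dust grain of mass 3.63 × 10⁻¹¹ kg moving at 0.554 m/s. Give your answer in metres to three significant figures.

p = mv = 3.63 × 10⁻¹¹ × 0.554 = 2.011 × 10⁻¹¹ kg·m/s.
λ = h/p = 6.626 × 10⁻³⁴ / 2.011 × 10⁻¹¹ = 3.29 × 10⁻²³ m.

λ = 3.29 × 10⁻²³ m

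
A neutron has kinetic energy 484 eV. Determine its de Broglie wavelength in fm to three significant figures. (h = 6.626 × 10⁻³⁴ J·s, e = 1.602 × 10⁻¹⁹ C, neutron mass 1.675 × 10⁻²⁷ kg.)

λ = 1300 fm

KE = 484 eV = 7.754 × 10⁻¹⁷ J.
p = √(2mKE) = √(2 × 1.675 × 10⁻²⁷ × 7.754 × 10⁻¹⁷) = 5.097 × 10⁻²² kg·m/s.
λ = h/p = 6.626 × 10⁻³⁴ / 5.097 × 10⁻²² = 1.30 × 10⁻¹² m = 1300 fm.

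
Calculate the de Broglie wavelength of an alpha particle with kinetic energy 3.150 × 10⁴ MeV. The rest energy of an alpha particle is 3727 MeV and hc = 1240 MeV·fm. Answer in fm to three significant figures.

λ = 0.0354 fm

Total energy E = KE + m₀c² = 3.150 × 10⁴ + 3727 = 35227 MeV.
(pc)² = E² − (m₀c²)² = (35227)² − (3727)² = 1.227 × 10⁹ MeV², so pc = 3.503 × 10⁴ MeV.
λ = hc/(pc) = 1240 MeV·fm / 3.503 × 10⁴ MeV = 0.0354 fm.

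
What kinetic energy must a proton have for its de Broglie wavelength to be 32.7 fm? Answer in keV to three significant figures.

p = h/λ = 6.626 × 10⁻³⁴ / 3.270 × 10⁻¹⁴ = 2.026 × 10⁻²⁰ kg·m/s.
KE = p²/(2m) = (2.026 × 10⁻²⁰)² / (2 × 1.673 × 10⁻²⁷) = 1.227 × 10⁻¹³ J = 766 keV.

KE = 766 keV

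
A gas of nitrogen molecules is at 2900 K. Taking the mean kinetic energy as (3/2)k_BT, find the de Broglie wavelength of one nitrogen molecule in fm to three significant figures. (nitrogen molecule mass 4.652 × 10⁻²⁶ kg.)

λ = 8860 fm

KE = (3/2)k_BT = 1.5 × 1.381 × 10⁻²³ × 2900 = 6.007 × 10⁻²⁰ J.
p = √(2mKE) = √(2 × 4.652 × 10⁻²⁶ × 6.007 × 10⁻²⁰) = 7.476 × 10⁻²³ kg·m/s.
λ = h/p = 8.86 × 10⁻¹² m = 8860 fm.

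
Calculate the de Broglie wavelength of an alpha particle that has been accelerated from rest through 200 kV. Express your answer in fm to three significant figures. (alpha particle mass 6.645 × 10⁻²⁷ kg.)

KE = 2eV = 2 × 1.602 × 10⁻¹⁹ × 2.000 × 10⁵ = 6.408 × 10⁻¹⁴ J.
p = √(2mKE) = √(2 × 6.645 × 10⁻²⁷ × 6.408 × 10⁻¹⁴) = 2.918 × 10⁻²⁰ kg·m/s.
λ = h/p = 6.626 × 10⁻³⁴ / 2.918 × 10⁻²⁰ = 2.27 × 10⁻¹⁴ m = 22.7 fm.

λ = 22.7 fm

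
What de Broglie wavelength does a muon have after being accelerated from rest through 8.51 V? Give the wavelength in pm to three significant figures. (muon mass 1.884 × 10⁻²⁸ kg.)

KE = eV = 1.602 × 10⁻¹⁹ × 8.510 = 1.363 × 10⁻¹⁸ J.
p = √(2mKE) = √(2 × 1.884 × 10⁻²⁸ × 1.363 × 10⁻¹⁸) = 2.266 × 10⁻²³ kg·m/s.
λ = h/p = 6.626 × 10⁻³⁴ / 2.266 × 10⁻²³ = 2.92 × 10⁻¹¹ m = 29.2 pm.

λ = 29.2 pm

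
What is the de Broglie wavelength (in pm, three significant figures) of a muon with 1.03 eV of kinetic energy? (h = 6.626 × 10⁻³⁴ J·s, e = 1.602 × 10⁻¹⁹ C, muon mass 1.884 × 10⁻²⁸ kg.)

KE = 1.03 eV = 1.650 × 10⁻¹⁹ J.
p = √(2mKE) = √(2 × 1.884 × 10⁻²⁸ × 1.650 × 10⁻¹⁹) = 7.885 × 10⁻²⁴ kg·m/s.
λ = h/p = 6.626 × 10⁻³⁴ / 7.885 × 10⁻²⁴ = 8.40 × 10⁻¹¹ m = 84.0 pm.

λ = 84.0 pm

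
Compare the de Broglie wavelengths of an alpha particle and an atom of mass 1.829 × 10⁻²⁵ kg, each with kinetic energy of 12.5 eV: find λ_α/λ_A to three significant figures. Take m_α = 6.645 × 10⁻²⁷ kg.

λ_α/λ_A = 5.25

At fixed KE, p = √(2mKE) so λ = h/p ∝ 1/√m.
λ_α/λ_A = √(m_A/m_α) = √(1.829 × 10⁻²⁵/6.645 × 10⁻²⁷) = √(27.52) = 5.25.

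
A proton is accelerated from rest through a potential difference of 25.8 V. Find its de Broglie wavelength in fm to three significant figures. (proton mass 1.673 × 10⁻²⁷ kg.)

KE = eV = 1.602 × 10⁻¹⁹ × 25.80 = 4.133 × 10⁻¹⁸ J.
p = √(2mKE) = √(2 × 1.673 × 10⁻²⁷ × 4.133 × 10⁻¹⁸) = 1.176 × 10⁻²² kg·m/s.
λ = h/p = 6.626 × 10⁻³⁴ / 1.176 × 10⁻²² = 5.63 × 10⁻¹² m = 5630 fm.

λ = 5630 fm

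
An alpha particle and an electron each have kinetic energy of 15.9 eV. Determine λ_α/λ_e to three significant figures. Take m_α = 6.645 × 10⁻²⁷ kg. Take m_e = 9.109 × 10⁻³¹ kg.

λ_α/λ_e = 0.0117

At fixed KE, p = √(2mKE) so λ = h/p ∝ 1/√m.
λ_α/λ_e = √(m_e/m_α) = √(9.109 × 10⁻³¹/6.645 × 10⁻²⁷) = √(1.371 × 10⁻⁴) = 0.0117.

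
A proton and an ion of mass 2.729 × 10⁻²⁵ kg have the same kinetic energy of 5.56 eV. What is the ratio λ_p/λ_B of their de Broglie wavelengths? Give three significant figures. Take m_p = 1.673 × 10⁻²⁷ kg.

At fixed KE, p = √(2mKE) so λ = h/p ∝ 1/√m.
λ_p/λ_B = √(m_B/m_p) = √(2.729 × 10⁻²⁵/1.673 × 10⁻²⁷) = √(163.1) = 12.8.

λ_p/λ_B = 12.8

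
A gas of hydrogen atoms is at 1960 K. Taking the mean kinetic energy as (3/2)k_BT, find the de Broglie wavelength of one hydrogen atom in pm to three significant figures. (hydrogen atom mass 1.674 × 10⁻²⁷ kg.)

λ = 56.8 pm

KE = (3/2)k_BT = 1.5 × 1.381 × 10⁻²³ × 1960 = 4.060 × 10⁻²⁰ J.
p = √(2mKE) = √(2 × 1.674 × 10⁻²⁷ × 4.060 × 10⁻²⁰) = 1.166 × 10⁻²³ kg·m/s.
λ = h/p = 5.68 × 10⁻¹¹ m = 56.8 pm.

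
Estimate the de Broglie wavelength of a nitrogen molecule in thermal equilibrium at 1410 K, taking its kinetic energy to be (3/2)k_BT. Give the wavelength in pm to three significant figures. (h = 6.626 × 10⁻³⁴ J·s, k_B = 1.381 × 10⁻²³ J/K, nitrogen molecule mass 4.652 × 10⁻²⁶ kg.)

KE = (3/2)k_BT = 1.5 × 1.381 × 10⁻²³ × 1410 = 2.921 × 10⁻²⁰ J.
p = √(2mKE) = √(2 × 4.652 × 10⁻²⁶ × 2.921 × 10⁻²⁰) = 5.213 × 10⁻²³ kg·m/s.
λ = h/p = 1.27 × 10⁻¹¹ m = 12.7 pm.

λ = 12.7 pm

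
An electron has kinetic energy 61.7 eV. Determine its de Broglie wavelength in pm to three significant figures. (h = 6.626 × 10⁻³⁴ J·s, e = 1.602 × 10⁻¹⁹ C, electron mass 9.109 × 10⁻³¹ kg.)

λ = 156 pm

KE = 61.7 eV = 9.884 × 10⁻¹⁸ J.
p = √(2mKE) = √(2 × 9.109 × 10⁻³¹ × 9.884 × 10⁻¹⁸) = 4.243 × 10⁻²⁴ kg·m/s.
λ = h/p = 6.626 × 10⁻³⁴ / 4.243 × 10⁻²⁴ = 1.56 × 10⁻¹⁰ m = 156 pm.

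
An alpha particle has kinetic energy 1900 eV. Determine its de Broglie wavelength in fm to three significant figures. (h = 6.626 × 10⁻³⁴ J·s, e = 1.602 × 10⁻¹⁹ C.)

λ = 329 fm

KE = 1900 eV = 3.044 × 10⁻¹⁶ J.
p = √(2mKE) = √(2 × 6.645 × 10⁻²⁷ × 3.044 × 10⁻¹⁶) = 2.011 × 10⁻²¹ kg·m/s.
λ = h/p = 6.626 × 10⁻³⁴ / 2.011 × 10⁻²¹ = 3.29 × 10⁻¹³ m = 329 fm.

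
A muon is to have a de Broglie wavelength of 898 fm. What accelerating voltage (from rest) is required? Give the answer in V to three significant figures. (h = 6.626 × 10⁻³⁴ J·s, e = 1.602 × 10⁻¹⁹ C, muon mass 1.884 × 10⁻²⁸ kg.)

p = h/λ = 6.626 × 10⁻³⁴ / 8.980 × 10⁻¹³ = 7.379 × 10⁻²² kg·m/s.
KE = p²/(2m) = 1.445 × 10⁻¹⁵ J.
V = KE/e = 1.445 × 10⁻¹⁵ / (1.602 × 10⁻¹⁹) = 9020 V.

V = 9020 V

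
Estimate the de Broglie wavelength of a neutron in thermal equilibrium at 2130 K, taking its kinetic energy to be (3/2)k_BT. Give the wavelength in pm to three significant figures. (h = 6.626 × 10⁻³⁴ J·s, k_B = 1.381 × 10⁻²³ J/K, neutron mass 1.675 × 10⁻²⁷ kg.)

KE = (3/2)k_BT = 1.5 × 1.381 × 10⁻²³ × 2130 = 4.412 × 10⁻²⁰ J.
p = √(2mKE) = √(2 × 1.675 × 10⁻²⁷ × 4.412 × 10⁻²⁰) = 1.216 × 10⁻²³ kg·m/s.
λ = h/p = 5.45 × 10⁻¹¹ m = 54.5 pm.

λ = 54.5 pm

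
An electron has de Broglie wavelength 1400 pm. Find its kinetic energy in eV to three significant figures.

KE = 0.768 eV

p = h/λ = 6.626 × 10⁻³⁴ / 1.400 × 10⁻⁹ = 4.733 × 10⁻²⁵ kg·m/s.
KE = p²/(2m) = (4.733 × 10⁻²⁵)² / (2 × 9.109 × 10⁻³¹) = 1.230 × 10⁻¹⁹ J = 0.768 eV.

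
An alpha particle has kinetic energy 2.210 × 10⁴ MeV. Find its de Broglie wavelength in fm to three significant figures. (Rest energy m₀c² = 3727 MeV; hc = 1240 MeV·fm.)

Total energy E = KE + m₀c² = 2.210 × 10⁴ + 3727 = 25827 MeV.
(pc)² = E² − (m₀c²)² = (25827)² − (3727)² = 6.531 × 10⁸ MeV², so pc = 2.556 × 10⁴ MeV.
λ = hc/(pc) = 1240 MeV·fm / 2.556 × 10⁴ MeV = 0.0485 fm.

λ = 0.0485 fm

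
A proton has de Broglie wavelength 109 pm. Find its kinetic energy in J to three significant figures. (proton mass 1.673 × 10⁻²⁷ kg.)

KE = 1.10 × 10⁻²⁰ J

p = h/λ = 6.626 × 10⁻³⁴ / 1.090 × 10⁻¹⁰ = 6.079 × 10⁻²⁴ kg·m/s.
KE = p²/(2m) = (6.079 × 10⁻²⁴)² / (2 × 1.673 × 10⁻²⁷) = 1.104 × 10⁻²⁰ J = 1.10 × 10⁻²⁰ J.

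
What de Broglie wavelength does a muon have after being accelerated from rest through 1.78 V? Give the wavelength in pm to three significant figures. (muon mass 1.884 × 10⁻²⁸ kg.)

KE = eV = 1.602 × 10⁻¹⁹ × 1.780 = 2.852 × 10⁻¹⁹ J.
p = √(2mKE) = √(2 × 1.884 × 10⁻²⁸ × 2.852 × 10⁻¹⁹) = 1.037 × 10⁻²³ kg·m/s.
λ = h/p = 6.626 × 10⁻³⁴ / 1.037 × 10⁻²³ = 6.39 × 10⁻¹¹ m = 63.9 pm.

λ = 63.9 pm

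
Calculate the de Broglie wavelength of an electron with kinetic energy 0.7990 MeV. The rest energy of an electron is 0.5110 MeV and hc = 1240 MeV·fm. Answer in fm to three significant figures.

Total energy E = KE + m₀c² = 0.7990 + 0.5110 = 1.3100 MeV.
(pc)² = E² − (m₀c²)² = (1.3100)² − (0.5110)² = 1.455 MeV², so pc = 1.206 MeV.
λ = hc/(pc) = 1240 MeV·fm / 1.206 MeV = 1030 fm.

λ = 1030 fm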